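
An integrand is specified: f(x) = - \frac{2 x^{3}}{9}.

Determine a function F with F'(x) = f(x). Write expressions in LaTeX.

An antiderivative F(x) passes only if d/dx[F] lands on f(x) exactly.
Check: d/dx[- \frac{x^{4}}{18}] = - \frac{2 x^{3}}{9} = f(x).

An antiderivative is F(x) = - \frac{x^{4}}{18}.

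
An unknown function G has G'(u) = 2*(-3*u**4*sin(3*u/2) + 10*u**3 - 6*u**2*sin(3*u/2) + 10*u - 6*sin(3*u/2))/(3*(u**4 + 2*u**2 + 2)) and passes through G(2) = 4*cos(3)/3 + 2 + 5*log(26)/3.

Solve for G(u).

Whatever form G(u) takes, its d/du must return the stated G'(u).
A general antiderivative is 5*log(u**4 + 2*u**2 + 2)/3 + 4*cos(3*u/2)/3 + C.
The condition gives C = 4*cos(3)/3 + 2 + 5*log(26)/3 - (4*cos(3)/3 + 5*log(26)/3) = 2.
So G(u) = 5*log(u**4 + 2*u**2 + 2)/3 + 4*cos(3*u/2)/3 + 2.
Check: d/du[5*log(u**4 + 2*u**2 + 2)/3 + 4*cos(3*u/2)/3 + 2] = (-6*u**4*sin(3*u/2) + 20*u**3 - 12*u**2*sin(3*u/2) + 20*u - 12*sin(3*u/2))/(3*u**4 + 6*u**2 + 6), which equals G'(u).

G(u) = 5*log(u**4 + 2*u**2 + 2)/3 + 4*cos(3*u/2)/3 + 2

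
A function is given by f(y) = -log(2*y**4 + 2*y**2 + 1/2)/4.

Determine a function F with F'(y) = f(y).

An antiderivative is F(y) = -y*log(2*y**4 + 2*y**2 + 1/2)/4 + y - sqrt(2)*atan(sqrt(2)*y)/2.

Differentiate the proposed F(y) back; it has to land on f(y) exactly.
Check: d/dy[-y*log(2*y**4 + 2*y**2 + 1/2)/4 + y - sqrt(2)*atan(sqrt(2)*y)/2] = -log(2*y**4 + 2*y**2 + 1/2)/4 = f(y).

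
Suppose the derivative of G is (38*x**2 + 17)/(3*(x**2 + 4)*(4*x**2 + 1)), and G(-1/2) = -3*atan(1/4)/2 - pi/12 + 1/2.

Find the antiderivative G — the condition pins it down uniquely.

For G(x) to be correct, d/dx[G] must agree with the stated G'(x) identically.
A general antiderivative is 3*atan(x/2)/2 + atan(2*x)/3 + C.
The condition gives C = -3*atan(1/4)/2 - pi/12 + 1/2 - (-3*atan(1/4)/2 - pi/12) = 1/2.
So G(x) = 3*atan(x/2)/2 + atan(2*x)/3 + 1/2.
Check: d/dx[3*atan(x/2)/2 + atan(2*x)/3 + 1/2] = (38*x**2 + 17)/(12*x**4 + 51*x**2 + 12), which equals G'(x).

G(x) = 3*atan(x/2)/2 + atan(2*x)/3 + 1/2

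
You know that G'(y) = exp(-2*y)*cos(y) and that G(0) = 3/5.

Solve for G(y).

G(y) = (5*exp(2*y) + sin(y) - 2*cos(y))*exp(-2*y)/5

Whatever form G(y) takes, its d/dy must return the stated G'(y).
A general antiderivative is exp(-2*y)*sin(y)/5 - 2*exp(-2*y)*cos(y)/5 + C.
The condition gives C = 3/5 - (-2/5) = 1.
So G(y) = (5*exp(2*y) + sin(y) - 2*cos(y))*exp(-2*y)/5.
Check: d/dy[(5*exp(2*y) + sin(y) - 2*cos(y))*exp(-2*y)/5] = exp(-2*y)*cos(y) = G'(y).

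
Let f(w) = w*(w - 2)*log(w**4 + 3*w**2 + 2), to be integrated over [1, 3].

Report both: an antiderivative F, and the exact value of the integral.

A first test for any F(w): its w-derivative must equal f(w) identically.
F(w) = w**3*log(w**4 + 3*w**2 + 2)/3 - 4*w**3/9 - w**2*log(w**4 + 3*w**2 + 2) + 2*w**2 + 2*w - log(w**2 + 1) - 2*log(w**2 + 2) - 2*atan(w)/3 - 4*sqrt(2)*atan(sqrt(2)*w/2)/3 is an antiderivative of f.
Check: d/dw[w**3*log(w**4 + 3*w**2 + 2)/3 - 4*w**3/9 - w**2*log(w**4 + 3*w**2 + 2) + 2*w**2 + 2*w - log(w**2 + 1) - 2*log(w**2 + 2) - 2*atan(w)/3 - 4*sqrt(2)*atan(sqrt(2)*w/2)/3] = w**2*log(w**4 + 3*w**2 + 2) - 2*w*log(w**4 + 3*w**2 + 2), which equals f(w).
F(3) = -2*log(11) - log(10) - 4*sqrt(2)*atan(3*sqrt(2)/2)/3 - 2*atan(3)/3 + 12; F(1) = -2*log(3) - 2*log(6)/3 - 4*sqrt(2)*atan(sqrt(2)/2)/3 - log(2) - pi/6 + 32/9.
Integral = F(3) - F(1) = -2*log(11) - log(10) - 4*sqrt(2)*atan(3*sqrt(2)/2)/3 - 2*atan(3)/3 + pi/6 + log(2) + 4*sqrt(2)*atan(sqrt(2)/2)/3 + 2*log(6)/3 + 2*log(3) + 76/9.

Antiderivative: F(w) = w**3*log(w**4 + 3*w**2 + 2)/3 - 4*w**3/9 - w**2*log(w**4 + 3*w**2 + 2) + 2*w**2 + 2*w - log(w**2 + 1) - 2*log(w**2 + 2) - 2*atan(w)/3 - 4*sqrt(2)*atan(sqrt(2)*w/2)/3; value = -2*log(11) - log(10) - 4*sqrt(2)*atan(3*sqrt(2)/2)/3 - 2*atan(3)/3 + pi/6 + log(2) + 4*sqrt(2)*atan(sqrt(2)/2)/3 + 2*log(6)/3 + 2*log(3) + 76/9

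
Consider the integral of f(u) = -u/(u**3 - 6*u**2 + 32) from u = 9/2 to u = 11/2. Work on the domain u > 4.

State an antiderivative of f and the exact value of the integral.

The denominator factors as (u - 4)**2*(u + 2); partial fractions split f into directly integrable pieces: 1/(18*(u + 2)) - 1/(18*(u - 4)) - 2/(3*(u - 4)**2).
F(u) = -log(u - 4)/18 + log(u + 2)/18 + 2/(3*u - 12) is an antiderivative of f.
Check: d/du[-log(u - 4)/18 + log(u + 2)/18 + 2/(3*u - 12)] = -u/(u**3 - 6*u**2 + 32) = f(u).
F(11/2) = -log(3/2)/18 + log(15/2)/18 + 4/9; F(9/2) = log(2)/18 + log(13/2)/18 + 4/3.
Integral = F(11/2) - F(9/2) = -8/9 - log(13/2)/18 - log(2)/18 - log(3/2)/18 + log(15/2)/18.

Antiderivative: F(u) = -log(u - 4)/18 + log(u + 2)/18 + 2/(3*u - 12); value = -8/9 - log(13/2)/18 - log(2)/18 - log(3/2)/18 + log(15/2)/18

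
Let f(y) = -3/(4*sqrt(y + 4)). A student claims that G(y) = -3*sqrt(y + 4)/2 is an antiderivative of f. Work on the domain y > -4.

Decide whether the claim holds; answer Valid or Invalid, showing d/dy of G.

Valid. The derivative of G reproduces f.

d/dy[G] = -3/(4*sqrt(y + 4))
This equals f(y) exactly, so the claim holds.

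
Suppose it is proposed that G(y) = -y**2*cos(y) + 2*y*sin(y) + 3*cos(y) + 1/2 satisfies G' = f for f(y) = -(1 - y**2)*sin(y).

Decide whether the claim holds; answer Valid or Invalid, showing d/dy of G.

d/dy[G] = y**2*sin(y) - sin(y)
This equals f(y) exactly, so the claim holds.

Valid - the claim checks out under differentiation.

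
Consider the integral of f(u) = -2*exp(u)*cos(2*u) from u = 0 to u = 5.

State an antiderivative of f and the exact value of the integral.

Antiderivative: F(u) = -4*exp(u)*sin(2*u)/5 - 2*exp(u)*cos(2*u)/5; value = 2/5 - 2*exp(5)*cos(10)/5 - 4*exp(5)*sin(10)/5

Any candidate F(u) must reproduce f(u) exactly when differentiated.
F(u) = -4*exp(u)*sin(2*u)/5 - 2*exp(u)*cos(2*u)/5 is an antiderivative of f.
Check: d/du[-4*exp(u)*sin(2*u)/5 - 2*exp(u)*cos(2*u)/5] = -2*exp(u)*cos(2*u) = f(u).
F(5) = -2*exp(5)*cos(10)/5 - 4*exp(5)*sin(10)/5; F(0) = -2/5.
Integral = F(5) - F(0) = 2/5 - 2*exp(5)*cos(10)/5 - 4*exp(5)*sin(10)/5.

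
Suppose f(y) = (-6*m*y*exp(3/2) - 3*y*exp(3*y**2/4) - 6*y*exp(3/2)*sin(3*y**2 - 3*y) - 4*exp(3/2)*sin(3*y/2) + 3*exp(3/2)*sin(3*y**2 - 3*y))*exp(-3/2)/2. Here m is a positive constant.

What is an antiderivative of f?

An antiderivative is F(y) = (-9*m*y**2 - 6*exp(3*y**2/4 - 3/2) + 8*cos(3*y/2) + 3*cos(3*y**2 - 3*y))/6.

Recover f(y) by differentiating a candidate F(y); any mismatch rules it out.
Check: d/dy[(-9*m*y**2 - 6*exp(3*y**2/4 - 3/2) + 8*cos(3*y/2) + 3*cos(3*y**2 - 3*y))/6] = -3*m*y - 3*y*exp(-3/2)*exp(3*y**2/4)/2 - 3*y*sin(3*y**2 - 3*y) - 2*sin(3*y/2) + 3*sin(3*y**2 - 3*y)/2, which equals f(y).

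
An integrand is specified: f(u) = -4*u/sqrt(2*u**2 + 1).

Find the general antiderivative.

F(u) = -2*sqrt(2*u**2 + 1) + C

The substitution w = 2*u**2 + 1 works: f is exactly (dF/dw)*(dw/du) for that inner function.
Check: d/du[-2*sqrt(2*u**2 + 1)] = -4*u/sqrt(2*u**2 + 1) = f(u).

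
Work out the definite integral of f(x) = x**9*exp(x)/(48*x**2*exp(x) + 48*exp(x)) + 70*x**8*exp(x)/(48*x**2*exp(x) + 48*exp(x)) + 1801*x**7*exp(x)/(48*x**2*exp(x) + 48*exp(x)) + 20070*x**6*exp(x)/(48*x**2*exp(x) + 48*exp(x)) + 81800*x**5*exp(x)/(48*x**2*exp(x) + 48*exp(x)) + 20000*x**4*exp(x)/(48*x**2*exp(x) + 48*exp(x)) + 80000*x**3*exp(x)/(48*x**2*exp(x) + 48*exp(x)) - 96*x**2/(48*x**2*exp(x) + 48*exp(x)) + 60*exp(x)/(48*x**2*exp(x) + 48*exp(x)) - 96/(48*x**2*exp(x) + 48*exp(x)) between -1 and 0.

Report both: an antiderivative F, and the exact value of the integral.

Integrate term by term and add the pieces.
F(x) = 2*(x**2/4 + 5*x)**4/3 + 5*atan(x)/4 + 2*exp(-x) is an antiderivative of f.
Check: d/dx[2*(x**2/4 + 5*x)**4/3 + 5*atan(x)/4 + 2*exp(-x)] = (x**9*exp(x) + 70*x**8*exp(x) + 1801*x**7*exp(x) + 20070*x**6*exp(x) + 81800*x**5*exp(x) + 20000*x**4*exp(x) + 80000*x**3*exp(x) - 96*x**2 + 60*exp(x) - 96)/(48*x**2*exp(x) + 48*exp(x)), which equals f(x).
F(0) = 2; F(-1) = -5*pi/16 + 2*exp(1) + 130321/384.
Integral = F(0) - F(-1) = -129553/384 - 2*exp(1) + 5*pi/16.

Antiderivative: F(x) = 2*(x**2/4 + 5*x)**4/3 + 5*atan(x)/4 + 2*exp(-x); value = -129553/384 - 2*exp(1) + 5*pi/16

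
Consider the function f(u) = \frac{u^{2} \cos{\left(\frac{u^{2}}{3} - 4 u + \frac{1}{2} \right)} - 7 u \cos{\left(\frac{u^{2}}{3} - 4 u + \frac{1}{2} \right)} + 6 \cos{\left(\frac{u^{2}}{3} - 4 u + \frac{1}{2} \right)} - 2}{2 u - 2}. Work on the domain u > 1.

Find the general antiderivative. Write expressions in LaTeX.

Check any antiderivative F(u) by computing F'(u) and comparing it with f(u).
Check: d/du[\frac{- 4 \log{\left(u - 1 \right)} + 3 \sin{\left(\frac{u^{2}}{3} - 4 u + \frac{1}{2} \right)}}{4}] = \frac{u^{2} \cos{\left(\frac{u^{2}}{3} - 4 u + \frac{1}{2} \right)} - 7 u \cos{\left(\frac{u^{2}}{3} - 4 u + \frac{1}{2} \right)} + 6 \cos{\left(\frac{u^{2}}{3} - 4 u + \frac{1}{2} \right)} - 2}{2 u - 2} = f(u).

F(u) = \frac{- 4 \log{\left(u - 1 \right)} + 3 \sin{\left(\frac{u^{2}}{3} - 4 u + \frac{1}{2} \right)}}{4} + C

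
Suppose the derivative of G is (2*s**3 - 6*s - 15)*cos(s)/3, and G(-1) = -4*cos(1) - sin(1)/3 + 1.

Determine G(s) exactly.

The proposed G(s) is checked by its d/ds: the result must match the given G'(s).
A general antiderivative is 2*s**3*sin(s)/3 + 2*s**2*cos(s) - 6*s*sin(s) - 5*sin(s) - 6*cos(s) + C.
The condition gives C = -4*cos(1) - sin(1)/3 + 1 - (-4*cos(1) - sin(1)/3) = 1.
So G(s) = (2*s**3*sin(s) + 6*s**2*cos(s) - 18*s*sin(s) - 15*sin(s) - 18*cos(s) + 3)/3.
Check: d/ds[(2*s**3*sin(s) + 6*s**2*cos(s) - 18*s*sin(s) - 15*sin(s) - 18*cos(s) + 3)/3] = 2*s**3*cos(s)/3 - 2*s*cos(s) - 5*cos(s), which equals G'(s).

G(s) = (2*s**3*sin(s) + 6*s**2*cos(s) - 18*s*sin(s) - 15*sin(s) - 18*cos(s) + 3)/3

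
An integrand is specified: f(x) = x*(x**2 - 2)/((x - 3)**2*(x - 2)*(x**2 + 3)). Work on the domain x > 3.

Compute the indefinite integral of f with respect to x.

The denominator factors as (x - 3)**2*(x - 2)*(x**2 + 3); partial fractions split f into directly integrable pieces: -5*(x + 9)/(168*(x**2 + 3)) + 4/(7*(x - 2)) - 13/(24*(x - 3)) + 7/(4*(x - 3)**2).
Check: d/dx[(-182*x*log(x - 3) + 192*x*log(x - 2) - 5*x*log(x**2 + 3) - 30*sqrt(3)*x*atan(sqrt(3)*x/3) + 546*log(x - 3) - 576*log(x - 2) + 15*log(x**2 + 3) + 90*sqrt(3)*atan(sqrt(3)*x/3) - 588)/(336*x - 1008)] = (x**3 - 2*x)/(x**5 - 8*x**4 + 24*x**3 - 42*x**2 + 63*x - 54), which equals f(x).

F(x) = (-182*x*log(x - 3) + 192*x*log(x - 2) - 5*x*log(x**2 + 3) - 30*sqrt(3)*x*atan(sqrt(3)*x/3) + 546*log(x - 3) - 576*log(x - 2) + 15*log(x**2 + 3) + 90*sqrt(3)*atan(sqrt(3)*x/3) - 588)/(336*x - 1008) + C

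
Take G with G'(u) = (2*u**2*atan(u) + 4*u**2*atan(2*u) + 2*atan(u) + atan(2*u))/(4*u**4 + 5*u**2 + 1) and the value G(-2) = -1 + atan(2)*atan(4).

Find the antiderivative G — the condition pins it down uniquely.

G(u) = atan(u)*atan(2*u) - 1

Recognize the product-rule pattern: G'(u) = v'r + vr' with v = atan(u), r = atan(2*u), so integration by parts undoes it.
A general antiderivative is atan(u)*atan(2*u) + C.
The condition gives C = -1 + atan(2)*atan(4) - (atan(2)*atan(4)) = -1.
So G(u) = atan(u)*atan(2*u) - 1.
Check: d/du[atan(u)*atan(2*u) - 1] = (2*u**2*atan(u) + 4*u**2*atan(2*u) + 2*atan(u) + atan(2*u))/(4*u**4 + 5*u**2 + 1) = G'(u).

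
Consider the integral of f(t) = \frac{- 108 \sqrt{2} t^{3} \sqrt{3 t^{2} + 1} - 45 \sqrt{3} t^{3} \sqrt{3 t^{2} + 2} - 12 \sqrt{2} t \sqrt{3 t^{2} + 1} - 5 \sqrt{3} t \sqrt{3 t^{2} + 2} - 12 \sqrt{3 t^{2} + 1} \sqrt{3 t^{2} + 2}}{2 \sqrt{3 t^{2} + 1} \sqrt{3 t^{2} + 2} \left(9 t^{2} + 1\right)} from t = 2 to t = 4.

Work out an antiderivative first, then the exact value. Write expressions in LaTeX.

A first test for any F(t): its t-derivative must equal f(t) identically.
F(t) = \frac{- 5 \sqrt{3} \sqrt{3 t^{2} + 1} - 12 \sqrt{2} \sqrt{3 t^{2} + 2} - 12 \operatorname{atan}{\left(3 t \right)}}{6} is an antiderivative of f.
Check: d/dt[\frac{- 5 \sqrt{3} \sqrt{3 t^{2} + 1} - 12 \sqrt{2} \sqrt{3 t^{2} + 2} - 12 \operatorname{atan}{\left(3 t \right)}}{6}] = \frac{- 108 \sqrt{2} t^{3} \sqrt{3 t^{2} + 1} - 45 \sqrt{3} t^{3} \sqrt{3 t^{2} + 2} - 12 \sqrt{2} t \sqrt{3 t^{2} + 1} - 5 \sqrt{3} t \sqrt{3 t^{2} + 2} - 12 \sqrt{3 t^{2} + 1} \sqrt{3 t^{2} + 2}}{18 t^{2} \sqrt{3 t^{2} + 1} \sqrt{3 t^{2} + 2} + 2 \sqrt{3 t^{2} + 1} \sqrt{3 t^{2} + 2}}, which equals f(t).
F(4) = -20 - \frac{35 \sqrt{3}}{6} - 2 \operatorname{atan}{\left(12 \right)}; F(2) = - 4 \sqrt{7} - \frac{5 \sqrt{39}}{6} - 2 \operatorname{atan}{\left(6 \right)}.
Integral = F(4) - F(2) = -20 - \frac{35 \sqrt{3}}{6} - 2 \operatorname{atan}{\left(12 \right)} + 2 \operatorname{atan}{\left(6 \right)} + \frac{5 \sqrt{39}}{6} + 4 \sqrt{7}.

Antiderivative: F(t) = \frac{- 5 \sqrt{3} \sqrt{3 t^{2} + 1} - 12 \sqrt{2} \sqrt{3 t^{2} + 2} - 12 \operatorname{atan}{\left(3 t \right)}}{6}; value = -20 - \frac{35 \sqrt{3}}{6} - 2 \operatorname{atan}{\left(12 \right)} + 2 \operatorname{atan}{\left(6 \right)} + \frac{5 \sqrt{39}}{6} + 4 \sqrt{7}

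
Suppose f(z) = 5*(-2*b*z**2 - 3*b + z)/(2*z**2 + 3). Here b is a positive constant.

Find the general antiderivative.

F(z) = 5*(-4*b*z + log(2*z**2 + 3))/4 + C

Recover f(z) by differentiating a candidate F(z); any mismatch rules it out.
Check: d/dz[5*(-4*b*z + log(2*z**2 + 3))/4] = (-10*b*z**2 - 15*b + 5*z)/(2*z**2 + 3), which equals f(z).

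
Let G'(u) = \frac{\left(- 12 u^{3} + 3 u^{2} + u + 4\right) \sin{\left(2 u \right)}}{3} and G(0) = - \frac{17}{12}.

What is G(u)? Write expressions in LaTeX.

G(u) = \frac{24 u^{3} \cos{\left(2 u \right)} - 36 u^{2} \sin{\left(2 u \right)} - 6 u^{2} \cos{\left(2 u \right)} + 6 u \sin{\left(2 u \right)} - 38 u \cos{\left(2 u \right)} + 19 \sin{\left(2 u \right)} - 5 \cos{\left(2 u \right)} - 12}{12}

Since d/du undoes antidifferentiation here, G(u) must give back the stated G'(u).
A general antiderivative is 2 u^{3} \cos{\left(2 u \right)} - 3 u^{2} \sin{\left(2 u \right)} - \frac{u^{2} \cos{\left(2 u \right)}}{2} + \frac{u \sin{\left(2 u \right)}}{2} - \frac{19 u \cos{\left(2 u \right)}}{6} + \frac{19 \sin{\left(2 u \right)}}{12} - \frac{5 \cos{\left(2 u \right)}}{12} + C.
The condition gives C = - \frac{17}{12} - (- \frac{5}{12}) = -1.
So G(u) = \frac{24 u^{3} \cos{\left(2 u \right)} - 36 u^{2} \sin{\left(2 u \right)} - 6 u^{2} \cos{\left(2 u \right)} + 6 u \sin{\left(2 u \right)} - 38 u \cos{\left(2 u \right)} + 19 \sin{\left(2 u \right)} - 5 \cos{\left(2 u \right)} - 12}{12}.
Check: d/du[\frac{24 u^{3} \cos{\left(2 u \right)} - 36 u^{2} \sin{\left(2 u \right)} - 6 u^{2} \cos{\left(2 u \right)} + 6 u \sin{\left(2 u \right)} - 38 u \cos{\left(2 u \right)} + 19 \sin{\left(2 u \right)} - 5 \cos{\left(2 u \right)} - 12}{12}] = - 4 u^{3} \sin{\left(2 u \right)} + u^{2} \sin{\left(2 u \right)} + \frac{u \sin{\left(2 u \right)}}{3} + \frac{4 \sin{\left(2 u \right)}}{3}, which equals G'(u).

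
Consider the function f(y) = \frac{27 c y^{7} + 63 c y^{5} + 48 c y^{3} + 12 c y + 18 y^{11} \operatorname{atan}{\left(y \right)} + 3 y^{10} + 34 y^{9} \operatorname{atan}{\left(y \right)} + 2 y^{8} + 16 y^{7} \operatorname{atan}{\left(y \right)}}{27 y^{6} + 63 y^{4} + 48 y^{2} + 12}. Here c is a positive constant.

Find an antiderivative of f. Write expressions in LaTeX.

An antiderivative is F(y) = \frac{y^{2} \left(9 c y^{2} + 6 c + 2 y^{6} \operatorname{atan}{\left(y \right)}\right)}{6 \left(3 y^{2} + 2\right)}.

Recover f(y) by differentiating a candidate F(y); any mismatch rules it out.
Check: d/dy[\frac{y^{2} \left(9 c y^{2} + 6 c + 2 y^{6} \operatorname{atan}{\left(y \right)}\right)}{6 \left(3 y^{2} + 2\right)}] = \frac{27 c y^{7} + 63 c y^{5} + 48 c y^{3} + 12 c y + 18 y^{11} \operatorname{atan}{\left(y \right)} + 3 y^{10} + 34 y^{9} \operatorname{atan}{\left(y \right)} + 2 y^{8} + 16 y^{7} \operatorname{atan}{\left(y \right)}}{27 y^{6} + 63 y^{4} + 48 y^{2} + 12} = f(y).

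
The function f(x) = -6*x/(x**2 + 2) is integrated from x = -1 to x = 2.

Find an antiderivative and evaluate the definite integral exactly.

f matches the chain-rule pattern g'(h)*h' with inner function h(x) = x**2 + 2; substituting u = h(x) collapses the integral.
F(x) = -3*log(x**2 + 2) is an antiderivative of f.
Check: d/dx[-3*log(x**2 + 2)] = -6*x/(x**2 + 2) = f(x).
F(2) = -3*log(6); F(-1) = -3*log(3).
Integral = F(2) - F(-1) = -3*log(6) + 3*log(3).

Antiderivative: F(x) = -3*log(x**2 + 2); value = -3*log(6) + 3*log(3)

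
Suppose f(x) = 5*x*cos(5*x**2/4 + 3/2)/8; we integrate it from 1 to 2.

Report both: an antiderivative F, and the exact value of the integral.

The substitution u = 5*x**2/4 + 3/2 works: f is exactly (dF/du)*(du/dx) for that inner function.
F(x) = sin(5*x**2/4 + 3/2)/4 is an antiderivative of f.
Check: d/dx[sin(5*x**2/4 + 3/2)/4] = 5*x*cos(5*x**2/4 + 3/2)/8 = f(x).
F(2) = sin(13/2)/4; F(1) = sin(11/4)/4.
Integral = F(2) - F(1) = -sin(11/4)/4 + sin(13/2)/4.

Antiderivative: F(x) = sin(5*x**2/4 + 3/2)/4; value = -sin(11/4)/4 + sin(13/2)/4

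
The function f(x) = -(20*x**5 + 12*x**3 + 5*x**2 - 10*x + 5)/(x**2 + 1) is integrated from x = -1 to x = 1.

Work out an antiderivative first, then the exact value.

Antiderivative: F(x) = -5*x**4 + 4*x**2 - 5*x + log(x**2 + 1); value = -10

Any candidate F(x) must reproduce f(x) exactly when differentiated.
F(x) = -5*x**4 + 4*x**2 - 5*x + log(x**2 + 1) is an antiderivative of f.
Check: d/dx[-5*x**4 + 4*x**2 - 5*x + log(x**2 + 1)] = (-20*x**5 - 12*x**3 - 5*x**2 + 10*x - 5)/(x**2 + 1), which equals f(x).
F(1) = -6 + log(2); F(-1) = log(2) + 4.
Integral = F(1) - F(-1) = -10.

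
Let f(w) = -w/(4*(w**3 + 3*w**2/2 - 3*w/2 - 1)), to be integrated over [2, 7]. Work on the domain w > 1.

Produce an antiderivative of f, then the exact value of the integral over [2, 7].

Antiderivative: F(w) = log(w + 2)/9 - log(2*w**2 - w - 1)/18; value = -log(90)/18 - log(4)/9 + log(5)/18 + log(9)/9

The denominator factors as 2*(w - 1)*(w + 2)*(2*w + 1); partial fractions split f into directly integrable pieces: -1/(9*(2*w + 1)) + 1/(9*(w + 2)) - 1/(18*(w - 1)).
F(w) = log(w + 2)/9 - log(2*w**2 - w - 1)/18 is an antiderivative of f.
Check: d/dw[log(w + 2)/9 - log(2*w**2 - w - 1)/18] = -w/(4*w**3 + 6*w**2 - 6*w - 4), which equals f(w).
F(7) = -log(90)/18 + log(9)/9; F(2) = -log(5)/18 + log(4)/9.
Integral = F(7) - F(2) = -log(90)/18 - log(4)/9 + log(5)/18 + log(9)/9.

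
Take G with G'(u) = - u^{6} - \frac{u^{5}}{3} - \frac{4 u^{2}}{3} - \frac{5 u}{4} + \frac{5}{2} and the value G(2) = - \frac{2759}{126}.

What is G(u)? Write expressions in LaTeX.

Integrate term by term and add the pieces.
A general antiderivative is - \frac{u^{7}}{7} - \frac{u^{6}}{18} - \frac{4 u^{3}}{9} - \frac{5 u^{2}}{8} + \frac{5 u}{2} + C.
The condition gives C = - \frac{2759}{126} - (- \frac{2885}{126}) = 1.
So G(u) = - \frac{u^{7}}{7} - \frac{u^{6}}{18} - \frac{4 u^{3}}{9} - \frac{5 u^{2}}{8} + \frac{5 u}{2} + 1.
Check: d/du[- \frac{u^{7}}{7} - \frac{u^{6}}{18} - \frac{4 u^{3}}{9} - \frac{5 u^{2}}{8} + \frac{5 u}{2} + 1] = - u^{6} - \frac{u^{5}}{3} - \frac{4 u^{2}}{3} - \frac{5 u}{4} + \frac{5}{2} = G'(u).

G(u) = - \frac{u^{7}}{7} - \frac{u^{6}}{18} - \frac{4 u^{3}}{9} - \frac{5 u^{2}}{8} + \frac{5 u}{2} + 1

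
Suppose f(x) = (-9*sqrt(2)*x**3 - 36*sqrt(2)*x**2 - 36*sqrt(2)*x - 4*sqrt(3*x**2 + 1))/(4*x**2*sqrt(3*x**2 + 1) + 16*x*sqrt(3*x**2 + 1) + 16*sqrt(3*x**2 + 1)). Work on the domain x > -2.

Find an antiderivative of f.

An antiderivative is F(x) = -(3*sqrt(2)*x*sqrt(3*x**2 + 1) + 6*sqrt(2)*sqrt(3*x**2 + 1) - 4)/(4*(x + 2)).

An antiderivative F(x) passes only if d/dx[F] lands on f(x) exactly.
Check: d/dx[-(3*sqrt(2)*x*sqrt(3*x**2 + 1) + 6*sqrt(2)*sqrt(3*x**2 + 1) - 4)/(4*(x + 2))] = (-9*sqrt(2)*x**3 - 36*sqrt(2)*x**2 - 36*sqrt(2)*x - 4*sqrt(3*x**2 + 1))/(4*x**2*sqrt(3*x**2 + 1) + 16*x*sqrt(3*x**2 + 1) + 16*sqrt(3*x**2 + 1)) = f(x).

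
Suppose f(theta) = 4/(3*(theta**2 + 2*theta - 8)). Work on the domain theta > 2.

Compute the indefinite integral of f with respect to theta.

Factor the denominator (3*(theta - 2)*(theta + 4)) and decompose: f = -2/(9*(theta + 4)) + 2/(9*(theta - 2)); each piece integrates to a log, atan, or power term.
Check: d/dtheta[2*log(theta - 2)/9 - 2*log(theta + 4)/9] = 4/(3*theta**2 + 6*theta - 24), which equals f(theta).

F(theta) = 2*log(theta - 2)/9 - 2*log(theta + 4)/9 + C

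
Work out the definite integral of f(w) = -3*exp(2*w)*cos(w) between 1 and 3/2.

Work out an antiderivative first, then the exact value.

Antiderivative: F(w) = -3*exp(2*w)*sin(w)/5 - 6*exp(2*w)*cos(w)/5; value = -3*exp(3)*sin(3/2)/5 - 6*exp(3)*cos(3/2)/5 + 3*exp(2)*sin(1)/5 + 6*exp(2)*cos(1)/5

Any candidate F(w) must reproduce f(w) exactly when differentiated.
F(w) = -3*exp(2*w)*sin(w)/5 - 6*exp(2*w)*cos(w)/5 is an antiderivative of f.
Check: d/dw[-3*exp(2*w)*sin(w)/5 - 6*exp(2*w)*cos(w)/5] = -3*exp(2*w)*cos(w) = f(w).
F(3/2) = -3*exp(3)*sin(3/2)/5 - 6*exp(3)*cos(3/2)/5; F(1) = -6*exp(2)*cos(1)/5 - 3*exp(2)*sin(1)/5.
Integral = F(3/2) - F(1) = -3*exp(3)*sin(3/2)/5 - 6*exp(3)*cos(3/2)/5 + 3*exp(2)*sin(1)/5 + 6*exp(2)*cos(1)/5.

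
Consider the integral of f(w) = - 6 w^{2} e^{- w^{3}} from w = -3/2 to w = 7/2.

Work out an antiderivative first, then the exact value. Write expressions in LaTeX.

Antiderivative: F(w) = 2 e^{- w^{3}}; value = - 2 e^{\frac{27}{8}} + \frac{2}{e^{\frac{343}{8}}}

The substitution u = - w^{3} works: f is exactly (dF/du)*(du/dw) for that inner function.
F(w) = 2 e^{- w^{3}} is an antiderivative of f.
Check: d/dw[2 e^{- w^{3}}] = - 6 w^{2} e^{- w^{3}} = f(w).
F(7/2) = \frac{2}{e^{\frac{343}{8}}}; F(-3/2) = 2 e^{\frac{27}{8}}.
Integral = F(7/2) - F(-3/2) = - 2 e^{\frac{27}{8}} + \frac{2}{e^{\frac{343}{8}}}.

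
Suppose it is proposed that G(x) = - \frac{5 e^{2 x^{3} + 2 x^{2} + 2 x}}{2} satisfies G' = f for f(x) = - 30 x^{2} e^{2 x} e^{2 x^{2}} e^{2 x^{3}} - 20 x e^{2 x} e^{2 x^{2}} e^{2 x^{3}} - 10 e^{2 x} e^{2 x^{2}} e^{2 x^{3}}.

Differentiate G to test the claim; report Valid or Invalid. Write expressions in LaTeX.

Invalid: d/dx[G] - f = 15 x^{2} e^{2 x} e^{2 x^{2}} e^{2 x^{3}} + 10 x e^{2 x} e^{2 x^{2}} e^{2 x^{3}} + 5 e^{2 x} e^{2 x^{2}} e^{2 x^{3}}, which is not 0.

d/dx[G] = - 15 x^{2} e^{2 x} e^{2 x^{2}} e^{2 x^{3}} - 10 x e^{2 x} e^{2 x^{2}} e^{2 x^{3}} - 5 e^{2 x} e^{2 x^{2}} e^{2 x^{3}}
d/dx[G] - f(x) = 15 x^{2} e^{2 x} e^{2 x^{2}} e^{2 x^{3}} + 10 x e^{2 x} e^{2 x^{2}} e^{2 x^{3}} + 5 e^{2 x} e^{2 x^{2}} e^{2 x^{3}} != 0.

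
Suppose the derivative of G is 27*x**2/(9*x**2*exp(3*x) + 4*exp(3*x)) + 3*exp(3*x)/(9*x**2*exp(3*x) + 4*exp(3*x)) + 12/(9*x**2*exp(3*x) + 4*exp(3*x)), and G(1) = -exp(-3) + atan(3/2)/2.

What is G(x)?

G(x) = (exp(3*x)*atan(3*x/2) - 2)*exp(-3*x)/2

The integrand splits into summands that can be handled one at a time.
A general antiderivative is atan(3*x/2)/2 - exp(-3*x) + C.
The condition gives C = -exp(-3) + atan(3/2)/2 - (-exp(-3) + atan(3/2)/2) = 0.
So G(x) = (exp(3*x)*atan(3*x/2) - 2)*exp(-3*x)/2.
Check: d/dx[(exp(3*x)*atan(3*x/2) - 2)*exp(-3*x)/2] = (27*x**2 + 3*exp(3*x) + 12)/(9*x**2*exp(3*x) + 4*exp(3*x)), which equals G'(x).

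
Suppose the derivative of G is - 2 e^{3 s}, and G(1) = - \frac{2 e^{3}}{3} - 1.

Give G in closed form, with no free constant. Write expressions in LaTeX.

G(s) = - \frac{2 e^{3 s}}{3} - 1

Any candidate G(s) must reproduce the stated G'(s) exactly.
A general antiderivative is - \frac{2 e^{3 s}}{3} + C.
The condition gives C = - \frac{2 e^{3}}{3} - 1 - (- \frac{2 e^{3}}{3}) = -1.
So G(s) = - \frac{2 e^{3 s}}{3} - 1.
Check: d/ds[- \frac{2 e^{3 s}}{3} - 1] = - 2 e^{3 s} = G'(s).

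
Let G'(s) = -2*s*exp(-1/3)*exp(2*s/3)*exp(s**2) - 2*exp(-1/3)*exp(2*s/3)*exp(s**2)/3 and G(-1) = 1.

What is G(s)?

G(s) = 2 - exp(s**2 + 2*s/3 - 1/3)

G'(s) matches the chain-rule pattern g'(h)*h' with inner function h(s) = s**2 + 2*s/3 - 1/3; substituting u = h(s) collapses the integral.
A general antiderivative is -exp(s**2 + 2*s/3 - 1/3) + C.
The condition gives C = 1 - (-1) = 2.
So G(s) = 2 - exp(s**2 + 2*s/3 - 1/3).
Check: d/ds[2 - exp(s**2 + 2*s/3 - 1/3)] = -2*s*exp(-1/3)*exp(2*s/3)*exp(s**2) - 2*exp(-1/3)*exp(2*s/3)*exp(s**2)/3 = G'(s).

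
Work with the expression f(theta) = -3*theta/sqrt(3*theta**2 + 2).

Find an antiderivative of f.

An antiderivative is F(theta) = -sqrt(3*theta**2 + 2).

f matches the chain-rule pattern g'(h)*h' with inner function h(theta) = 3*theta**2 + 2; substituting u = h(theta) collapses the integral.
Check: d/dtheta[-sqrt(3*theta**2 + 2)] = -3*theta/sqrt(3*theta**2 + 2) = f(theta).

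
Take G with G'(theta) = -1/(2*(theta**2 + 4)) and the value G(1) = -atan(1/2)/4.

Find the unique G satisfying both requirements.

For G(theta) to be correct, d/dtheta[G] must agree with the stated G'(theta) identically.
A general antiderivative is -atan(theta/2)/4 + C.
The condition gives C = -atan(1/2)/4 - (-atan(1/2)/4) = 0.
So G(theta) = -atan(theta/2)/4.
Check: d/dtheta[-atan(theta/2)/4] = -1/(2*theta**2 + 8), which equals G'(theta).

G(theta) = -atan(theta/2)/4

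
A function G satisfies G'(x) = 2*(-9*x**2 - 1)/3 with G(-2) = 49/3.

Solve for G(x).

G(x) = -2*x**3 - 2*x/3 - 1

The proposed G(x) is checked by its d/dx: the result must match the given G'(x).
A general antiderivative is -2*x**3 - 2*x/3 + C.
The condition gives C = 49/3 - (52/3) = -1.
So G(x) = -2*x**3 - 2*x/3 - 1.
Check: d/dx[-2*x**3 - 2*x/3 - 1] = -6*x**2 - 2/3, which equals G'(x).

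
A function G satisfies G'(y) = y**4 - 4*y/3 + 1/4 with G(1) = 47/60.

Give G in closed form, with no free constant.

G(y) = y**5/5 - 2*y**2/3 + y/4 + 1

The integrand splits into summands that can be handled one at a time.
A general antiderivative is y**5/5 - 2*y**2/3 + y/4 + C.
The condition gives C = 47/60 - (-13/60) = 1.
So G(y) = y**5/5 - 2*y**2/3 + y/4 + 1.
Check: d/dy[y**5/5 - 2*y**2/3 + y/4 + 1] = y**4 - 4*y/3 + 1/4 = G'(y).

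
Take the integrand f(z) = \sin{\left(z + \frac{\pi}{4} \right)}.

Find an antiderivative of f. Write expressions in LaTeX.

Any candidate F(z) must reproduce f(z) exactly when differentiated.
Check: d/dz[- \cos{\left(z + \frac{\pi}{4} \right)}] = \sin{\left(z + \frac{\pi}{4} \right)} = f(z).

An antiderivative is F(z) = - \cos{\left(z + \frac{\pi}{4} \right)}.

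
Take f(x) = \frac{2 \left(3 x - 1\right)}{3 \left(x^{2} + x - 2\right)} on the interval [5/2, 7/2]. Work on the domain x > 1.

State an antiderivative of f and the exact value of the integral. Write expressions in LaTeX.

Factor the denominator (3 \left(x - 1\right) \left(x + 2\right)) and decompose: f = \frac{14}{9 \left(x + 2\right)} + \frac{4}{9 \left(x - 1\right)}; each piece integrates to a log, atan, or power term.
F(x) = \frac{2 \left(2 \log{\left(x - 1 \right)} + 7 \log{\left(x + 2 \right)}\right)}{9} is an antiderivative of f.
Check: d/dx[\frac{2 \left(2 \log{\left(x - 1 \right)} + 7 \log{\left(x + 2 \right)}\right)}{9}] = \frac{6 x - 2}{3 x^{2} + 3 x - 6}, which equals f(x).
F(7/2) = \frac{4 \log{\left(\frac{5}{2} \right)}}{9} + \frac{14 \log{\left(\frac{11}{2} \right)}}{9}; F(5/2) = \frac{4 \log{\left(\frac{3}{2} \right)}}{9} + \frac{14 \log{\left(\frac{9}{2} \right)}}{9}.
Integral = F(7/2) - F(5/2) = - \frac{14 \log{\left(\frac{9}{2} \right)}}{9} - \frac{4 \log{\left(\frac{3}{2} \right)}}{9} + \frac{4 \log{\left(\frac{5}{2} \right)}}{9} + \frac{14 \log{\left(\frac{11}{2} \right)}}{9}.

Antiderivative: F(x) = \frac{2 \left(2 \log{\left(x - 1 \right)} + 7 \log{\left(x + 2 \right)}\right)}{9}; value = - \frac{14 \log{\left(\frac{9}{2} \right)}}{9} - \frac{4 \log{\left(\frac{3}{2} \right)}}{9} + \frac{4 \log{\left(\frac{5}{2} \right)}}{9} + \frac{14 \log{\left(\frac{11}{2} \right)}}{9}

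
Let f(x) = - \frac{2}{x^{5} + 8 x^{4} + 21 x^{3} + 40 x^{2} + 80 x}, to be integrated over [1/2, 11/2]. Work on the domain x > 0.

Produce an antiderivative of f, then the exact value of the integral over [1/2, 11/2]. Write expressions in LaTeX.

The denominator factors as x \left(x + 4\right)^{2} \left(x^{2} + 5\right); partial fractions split f into directly integrable pieces: \frac{2 \left(11 x + 40\right)}{2205 \left(x^{2} + 5\right)} + \frac{53}{3528 \left(x + 4\right)} + \frac{1}{42 \left(x + 4\right)^{2}} - \frac{1}{40 x}.
F(x) = \frac{- 441 x \log{\left(x \right)} + 265 x \log{\left(x + 4 \right)} + 88 x \log{\left(x^{2} + 5 \right)} + 128 \sqrt{5} x \operatorname{atan}{\left(\frac{\sqrt{5} x}{5} \right)} - 1764 \log{\left(x \right)} + 1060 \log{\left(x + 4 \right)} + 352 \log{\left(x^{2} + 5 \right)} + 512 \sqrt{5} \operatorname{atan}{\left(\frac{\sqrt{5} x}{5} \right)} - 420}{17640 x + 70560} is an antiderivative of f.
Check: d/dx[\frac{- 441 x \log{\left(x \right)} + 265 x \log{\left(x + 4 \right)} + 88 x \log{\left(x^{2} + 5 \right)} + 128 \sqrt{5} x \operatorname{atan}{\left(\frac{\sqrt{5} x}{5} \right)} - 1764 \log{\left(x \right)} + 1060 \log{\left(x + 4 \right)} + 352 \log{\left(x^{2} + 5 \right)} + 512 \sqrt{5} \operatorname{atan}{\left(\frac{\sqrt{5} x}{5} \right)} - 420}{17640 x + 70560}] = - \frac{2}{x^{5} + 8 x^{4} + 21 x^{3} + 40 x^{2} + 80 x} = f(x).
F(11/2) = - \frac{\log{\left(\frac{11}{2} \right)}}{40} - \frac{1}{399} + \frac{11 \log{\left(\frac{141}{4} \right)}}{2205} + \frac{16 \sqrt{5} \operatorname{atan}{\left(\frac{11 \sqrt{5}}{10} \right)}}{2205} + \frac{53 \log{\left(\frac{19}{2} \right)}}{3528}; F(1/2) = - \frac{1}{189} + \frac{16 \sqrt{5} \operatorname{atan}{\left(\frac{\sqrt{5}}{10} \right)}}{2205} + \frac{11 \log{\left(\frac{21}{4} \right)}}{2205} + \frac{\log{\left(2 \right)}}{40} + \frac{53 \log{\left(\frac{9}{2} \right)}}{3528}.
Integral = F(11/2) - F(1/2) = - \frac{\log{\left(\frac{11}{2} \right)}}{40} - \frac{53 \log{\left(\frac{9}{2} \right)}}{3528} - \frac{\log{\left(2 \right)}}{40} - \frac{11 \log{\left(\frac{21}{4} \right)}}{2205} - \frac{16 \sqrt{5} \operatorname{atan}{\left(\frac{\sqrt{5}}{10} \right)}}{2205} + \frac{10}{3591} + \frac{11 \log{\left(\frac{141}{4} \right)}}{2205} + \frac{16 \sqrt{5} \operatorname{atan}{\left(\frac{11 \sqrt{5}}{10} \right)}}{2205} + \frac{53 \log{\left(\frac{19}{2} \right)}}{3528}.

Antiderivative: F(x) = \frac{- 441 x \log{\left(x \right)} + 265 x \log{\left(x + 4 \right)} + 88 x \log{\left(x^{2} + 5 \right)} + 128 \sqrt{5} x \operatorname{atan}{\left(\frac{\sqrt{5} x}{5} \right)} - 1764 \log{\left(x \right)} + 1060 \log{\left(x + 4 \right)} + 352 \log{\left(x^{2} + 5 \right)} + 512 \sqrt{5} \operatorname{atan}{\left(\frac{\sqrt{5} x}{5} \right)} - 420}{17640 x + 70560}; value = - \frac{\log{\left(\frac{11}{2} \right)}}{40} - \frac{53 \log{\left(\frac{9}{2} \right)}}{3528} - \frac{\log{\left(2 \right)}}{40} - \frac{11 \log{\left(\frac{21}{4} \right)}}{2205} - \frac{16 \sqrt{5} \operatorname{atan}{\left(\frac{\sqrt{5}}{10} \right)}}{2205} + \frac{10}{3591} + \frac{11 \log{\left(\frac{141}{4} \right)}}{2205} + \frac{16 \sqrt{5} \operatorname{atan}{\left(\frac{11 \sqrt{5}}{10} \right)}}{2205} + \frac{53 \log{\left(\frac{19}{2} \right)}}{3528}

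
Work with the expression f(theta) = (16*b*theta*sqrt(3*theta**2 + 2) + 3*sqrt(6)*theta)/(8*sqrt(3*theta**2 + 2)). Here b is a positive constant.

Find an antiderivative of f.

An antiderivative is F(theta) = b*theta**2 + sqrt(6)*sqrt(3*theta**2 + 2)/8.

Differentiate the proposed F(theta) back; it has to land on f(theta) exactly.
Check: d/dtheta[b*theta**2 + sqrt(6)*sqrt(3*theta**2 + 2)/8] = (16*b*theta*sqrt(3*theta**2 + 2) + 3*sqrt(6)*theta)/(8*sqrt(3*theta**2 + 2)) = f(theta).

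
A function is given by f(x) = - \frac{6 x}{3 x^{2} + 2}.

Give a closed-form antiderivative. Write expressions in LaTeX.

f matches the chain-rule pattern g'(h)*h' with inner function h(x) = x^{2} + \frac{2}{3}; substituting u = h(x) collapses the integral.
Check: d/dx[- \log{\left(x^{2} + \frac{2}{3} \right)}] = - \frac{6 x}{3 x^{2} + 2} = f(x).

An antiderivative is F(x) = - \log{\left(x^{2} + \frac{2}{3} \right)}.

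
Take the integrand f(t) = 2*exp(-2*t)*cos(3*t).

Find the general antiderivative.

F(t) = 6*exp(-2*t)*sin(3*t)/13 - 4*exp(-2*t)*cos(3*t)/13 + C

Any candidate F(t) must reproduce f(t) exactly when differentiated.
Check: d/dt[6*exp(-2*t)*sin(3*t)/13 - 4*exp(-2*t)*cos(3*t)/13] = 2*exp(-2*t)*cos(3*t) = f(t).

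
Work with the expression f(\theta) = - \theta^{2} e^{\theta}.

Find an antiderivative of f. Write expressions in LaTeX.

Recognize the product-rule pattern: f = u'v + uv' with u = - \theta^{2} + 2 \theta - 2, v = e^{\theta}, so integration by parts undoes it.
Check: d/d\theta[- \left(\theta^{2} - 2 \theta + 2\right) e^{\theta}] = - \theta^{2} e^{\theta} = f(\theta).

An antiderivative is F(\theta) = - \left(\theta^{2} - 2 \theta + 2\right) e^{\theta}.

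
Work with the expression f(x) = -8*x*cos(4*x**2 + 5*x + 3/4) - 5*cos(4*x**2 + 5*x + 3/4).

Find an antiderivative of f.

An antiderivative is F(x) = -sin(4*x**2 + 5*x + 3/4).

f matches the chain-rule pattern g'(h)*h' with inner function h(x) = 4*x**2 + 5*x + 3/4; substituting u = h(x) collapses the integral.
Check: d/dx[-sin(4*x**2 + 5*x + 3/4)] = -8*x*cos(4*x**2 + 5*x + 3/4) - 5*cos(4*x**2 + 5*x + 3/4) = f(x).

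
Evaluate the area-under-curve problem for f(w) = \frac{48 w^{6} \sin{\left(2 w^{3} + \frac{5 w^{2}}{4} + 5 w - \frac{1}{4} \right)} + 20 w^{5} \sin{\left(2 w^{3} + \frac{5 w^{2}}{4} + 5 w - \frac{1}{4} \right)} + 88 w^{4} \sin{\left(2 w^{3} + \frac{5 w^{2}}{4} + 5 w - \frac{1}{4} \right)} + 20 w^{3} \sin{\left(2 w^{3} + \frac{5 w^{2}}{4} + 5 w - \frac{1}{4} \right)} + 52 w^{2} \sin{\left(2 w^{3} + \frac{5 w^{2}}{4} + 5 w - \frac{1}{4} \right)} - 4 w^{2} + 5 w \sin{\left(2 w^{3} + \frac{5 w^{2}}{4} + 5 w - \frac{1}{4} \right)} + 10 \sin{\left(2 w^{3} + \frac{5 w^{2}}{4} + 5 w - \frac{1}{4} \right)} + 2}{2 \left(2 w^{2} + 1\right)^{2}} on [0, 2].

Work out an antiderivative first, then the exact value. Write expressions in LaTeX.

Antiderivative: F(w) = \frac{w - \left(2 w^{2} + 1\right) \cos{\left(2 w^{3} + \frac{5 w^{2}}{4} + 5 w - \frac{1}{4} \right)}}{2 w^{2} + 1}; value = - \cos{\left(\frac{123}{4} \right)} + \frac{2}{9} + \cos{\left(\frac{1}{4} \right)}

Recover f(w) by differentiating a candidate F(w); any mismatch rules it out.
F(w) = \frac{w - \left(2 w^{2} + 1\right) \cos{\left(2 w^{3} + \frac{5 w^{2}}{4} + 5 w - \frac{1}{4} \right)}}{2 w^{2} + 1} is an antiderivative of f.
Check: d/dw[\frac{w - \left(2 w^{2} + 1\right) \cos{\left(2 w^{3} + \frac{5 w^{2}}{4} + 5 w - \frac{1}{4} \right)}}{2 w^{2} + 1}] = \frac{48 w^{6} \sin{\left(2 w^{3} + \frac{5 w^{2}}{4} + 5 w - \frac{1}{4} \right)} + 20 w^{5} \sin{\left(2 w^{3} + \frac{5 w^{2}}{4} + 5 w - \frac{1}{4} \right)} + 88 w^{4} \sin{\left(2 w^{3} + \frac{5 w^{2}}{4} + 5 w - \frac{1}{4} \right)} + 20 w^{3} \sin{\left(2 w^{3} + \frac{5 w^{2}}{4} + 5 w - \frac{1}{4} \right)} + 52 w^{2} \sin{\left(2 w^{3} + \frac{5 w^{2}}{4} + 5 w - \frac{1}{4} \right)} - 4 w^{2} + 5 w \sin{\left(2 w^{3} + \frac{5 w^{2}}{4} + 5 w - \frac{1}{4} \right)} + 10 \sin{\left(2 w^{3} + \frac{5 w^{2}}{4} + 5 w - \frac{1}{4} \right)} + 2}{8 w^{4} + 8 w^{2} + 2}, which equals f(w).
F(2) = \frac{2}{9} - \cos{\left(\frac{123}{4} \right)}; F(0) = - \cos{\left(\frac{1}{4} \right)}.
Integral = F(2) - F(0) = - \cos{\left(\frac{123}{4} \right)} + \frac{2}{9} + \cos{\left(\frac{1}{4} \right)}.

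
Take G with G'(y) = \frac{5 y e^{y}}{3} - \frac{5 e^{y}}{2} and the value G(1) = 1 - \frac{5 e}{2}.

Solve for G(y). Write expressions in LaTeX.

G(y) = \frac{5 y e^{y}}{3} - \frac{25 e^{y}}{6} + 1

Recognize the product-rule pattern: G'(y) = u'v + uv' with u = \frac{5 y}{3} - \frac{25}{6}, v = e^{y}, so integration by parts undoes it.
A general antiderivative is \frac{\left(10 y - 25\right) e^{y}}{6} + C.
The condition gives C = 1 - \frac{5 e}{2} - (- \frac{5 e}{2}) = 1.
So G(y) = \frac{5 y e^{y}}{3} - \frac{25 e^{y}}{6} + 1.
Check: d/dy[\frac{5 y e^{y}}{3} - \frac{25 e^{y}}{6} + 1] = \frac{5 y e^{y}}{3} - \frac{5 e^{y}}{2} = G'(y).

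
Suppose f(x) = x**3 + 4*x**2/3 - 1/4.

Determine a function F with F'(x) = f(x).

An antiderivative is F(x) = x*(9*x**3 + 16*x**2 - 9)/36.

Integrate term by term and add the pieces.
Check: d/dx[x*(9*x**3 + 16*x**2 - 9)/36] = x**3 + 4*x**2/3 - 1/4 = f(x).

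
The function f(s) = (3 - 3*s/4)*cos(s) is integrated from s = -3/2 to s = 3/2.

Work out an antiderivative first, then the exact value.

Antiderivative: F(s) = -3*(s*sin(s) - 4*sin(s) + cos(s))/4; value = 6*sin(3/2)

Any candidate F(s) must reproduce f(s) exactly when differentiated.
F(s) = -3*(s*sin(s) - 4*sin(s) + cos(s))/4 is an antiderivative of f.
Check: d/ds[-3*(s*sin(s) - 4*sin(s) + cos(s))/4] = -3*s*cos(s)/4 + 3*cos(s), which equals f(s).
F(3/2) = -3*cos(3/2)/4 + 15*sin(3/2)/8; F(-3/2) = -33*sin(3/2)/8 - 3*cos(3/2)/4.
Integral = F(3/2) - F(-3/2) = 6*sin(3/2).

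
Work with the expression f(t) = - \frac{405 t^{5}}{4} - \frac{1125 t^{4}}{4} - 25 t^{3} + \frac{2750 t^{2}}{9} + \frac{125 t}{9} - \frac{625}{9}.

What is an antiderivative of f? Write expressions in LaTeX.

The substitution u = - \frac{3 t^{2}}{2} - \frac{5 t}{3} + \frac{5}{3} works: f is exactly (dF/du)*(du/dt) for that inner function.
Check: d/dt[5 \left(- \frac{3 t^{2}}{2} - \frac{5 t}{3} + \frac{5}{3}\right)^{3}] = - \frac{405 t^{5}}{4} - \frac{1125 t^{4}}{4} - 25 t^{3} + \frac{2750 t^{2}}{9} + \frac{125 t}{9} - \frac{625}{9} = f(t).

An antiderivative is F(t) = 5 \left(- \frac{3 t^{2}}{2} - \frac{5 t}{3} + \frac{5}{3}\right)^{3}.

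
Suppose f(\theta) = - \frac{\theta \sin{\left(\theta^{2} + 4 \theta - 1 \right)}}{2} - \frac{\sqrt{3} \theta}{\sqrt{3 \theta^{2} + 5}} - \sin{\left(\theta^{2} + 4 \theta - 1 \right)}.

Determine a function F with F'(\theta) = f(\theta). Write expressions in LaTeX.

An antiderivative is F(\theta) = - \sqrt{\theta^{2} + \frac{5}{3}} + \frac{\cos{\left(\theta^{2} + 4 \theta - 1 \right)}}{4}.

Integrate term by term and add the pieces.
Check: d/d\theta[- \sqrt{\theta^{2} + \frac{5}{3}} + \frac{\cos{\left(\theta^{2} + 4 \theta - 1 \right)}}{4}] = \frac{- \theta \sqrt{3 \theta^{2} + 5} \sin{\left(\theta^{2} + 4 \theta - 1 \right)} - 2 \sqrt{3} \theta - 2 \sqrt{3 \theta^{2} + 5} \sin{\left(\theta^{2} + 4 \theta - 1 \right)}}{2 \sqrt{3 \theta^{2} + 5}}, which equals f(\theta).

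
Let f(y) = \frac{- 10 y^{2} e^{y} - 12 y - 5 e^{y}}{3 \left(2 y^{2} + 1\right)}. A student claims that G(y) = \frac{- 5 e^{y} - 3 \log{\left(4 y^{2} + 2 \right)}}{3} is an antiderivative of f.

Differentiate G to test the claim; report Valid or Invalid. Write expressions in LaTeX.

Valid - the claim checks out under differentiation.

d/dy[G] = \frac{- 10 y^{2} e^{y} - 12 y - 5 e^{y}}{6 y^{2} + 3}
This equals f(y) exactly, so the claim holds.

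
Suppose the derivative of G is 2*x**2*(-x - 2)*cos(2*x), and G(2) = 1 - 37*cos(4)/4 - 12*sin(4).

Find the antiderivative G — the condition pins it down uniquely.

A first test for any G(x): its x-derivative must equal the given G'(x).
A general antiderivative is -x**3*sin(2*x) - 2*x**2*sin(2*x) - 3*x**2*cos(2*x)/2 + 3*x*sin(2*x)/2 - 2*x*cos(2*x) + sin(2*x) + 3*cos(2*x)/4 + C.
The condition gives C = 1 - 37*cos(4)/4 - 12*sin(4) - (-37*cos(4)/4 - 12*sin(4)) = 1.
So G(x) = -(4*x**3*sin(2*x) + 8*x**2*sin(2*x) + 6*x**2*cos(2*x) - 6*x*sin(2*x) + 8*x*cos(2*x) - 4*sin(2*x) - 3*cos(2*x) - 4)/4.
Check: d/dx[-(4*x**3*sin(2*x) + 8*x**2*sin(2*x) + 6*x**2*cos(2*x) - 6*x*sin(2*x) + 8*x*cos(2*x) - 4*sin(2*x) - 3*cos(2*x) - 4)/4] = -2*x**3*cos(2*x) - 4*x**2*cos(2*x), which equals G'(x).

G(x) = -(4*x**3*sin(2*x) + 8*x**2*sin(2*x) + 6*x**2*cos(2*x) - 6*x*sin(2*x) + 8*x*cos(2*x) - 4*sin(2*x) - 3*cos(2*x) - 4)/4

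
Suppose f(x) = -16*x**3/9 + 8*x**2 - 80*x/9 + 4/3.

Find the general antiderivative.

F(x) = -(-2*x**2 + 6*x - 1)**2/9 + C

f matches the chain-rule pattern g'(h)*h' with inner function h(x) = -2*x**2/3 + 2*x - 1/3; substituting u = h(x) collapses the integral.
Check: d/dx[-(-2*x**2 + 6*x - 1)**2/9] = -16*x**3/9 + 8*x**2 - 80*x/9 + 4/3 = f(x).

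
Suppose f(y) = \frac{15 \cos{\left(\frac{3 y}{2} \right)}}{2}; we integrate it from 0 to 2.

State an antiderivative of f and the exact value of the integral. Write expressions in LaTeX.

Whatever form F(y) takes, F'(y) = f(y) is non-negotiable.
F(y) = 5 \sin{\left(\frac{3 y}{2} \right)} is an antiderivative of f.
Check: d/dy[5 \sin{\left(\frac{3 y}{2} \right)}] = \frac{15 \cos{\left(\frac{3 y}{2} \right)}}{2} = f(y).
F(2) = 5 \sin{\left(3 \right)}; F(0) = 0.
Integral = F(2) - F(0) = 5 \sin{\left(3 \right)}.

Antiderivative: F(y) = 5 \sin{\left(\frac{3 y}{2} \right)}; value = 5 \sin{\left(3 \right)}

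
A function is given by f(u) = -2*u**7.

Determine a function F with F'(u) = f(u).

Since d/du undoes antidifferentiation here, F'(u) = f(u) is required of F(u).
Check: d/du[-u**8/4] = -2*u**7 = f(u).

An antiderivative is F(u) = -u**8/4.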